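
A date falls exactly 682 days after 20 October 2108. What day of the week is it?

Tuesday

First find the weekday of Oct 20, 2108. Doomsday rule: the anchor day for the 2100s is Sunday. For year 08: 8÷12 = 0 r 8, and 8÷4 = 2, so 0+8+2 = 10.
Sunday + 10 ≡ Wednesday — that's 2108's doomsday.
In October the doomsday date is Oct 10.
Oct 20 is 10 days after Oct 10; 10 mod 7 = 3, so Wednesday + 3 = Saturday.
682 mod 7 = 3, so 682 days after a Saturday is Saturday + 3 = Tuesday.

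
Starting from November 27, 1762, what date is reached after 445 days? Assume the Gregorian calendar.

February 15, 1764

+365 (one year) → Nov 27, 1763 (80 left).
Nov has 30 days: +4 → Dec 1, 1763 (76 left).
Dec has 31 days: +31 → Jan 1, 1764 (45 left).
Jan has 31 days: +31 → Feb 1, 1764 (14 left).
+14 → Feb 15, 1764.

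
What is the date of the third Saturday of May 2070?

May 1, 2070 is a Thursday.
The first Saturday is therefore May 3 (2 days later).
The third Saturday is 3 + 2×7 = May 17.

May 17, 2070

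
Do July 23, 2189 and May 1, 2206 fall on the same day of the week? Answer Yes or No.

Yes

From Jul 23, 2189 to May 1, 2206 is 6125 days.
6125 mod 7 = 0, so they are the same weekday.
(Jul 23, 2189 is a Thursday; May 1, 2206 is a Thursday.)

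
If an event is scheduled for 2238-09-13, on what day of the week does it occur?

January 1, 2238 is a Monday.
Jan 1, 2238 → Feb 1, 2238: 31 days (January has 31).
Feb 1, 2238 → Mar 1, 2238: 28 days (February has 28).
Mar 1, 2238 → Apr 1, 2238: 31 days (March has 31).
Apr 1, 2238 → May 1, 2238: 30 days (April has 30).
May 1, 2238 → Jun 1, 2238: 31 days (May has 31).
Jun 1, 2238 → Jul 1, 2238: 30 days (June has 30).
Jul 1, 2238 → Aug 1, 2238: 31 days (July has 31).
Aug 1, 2238 → Sep 1, 2238: 31 days (August has 31).
Sep 1, 2238 → Sep 13, 2238: 12 days.
Total: 255 days.
255 mod 7 = 3, so Monday + 3 = Thursday.

Thursday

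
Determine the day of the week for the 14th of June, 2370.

Doomsday rule: the anchor day for the 2300s is Wednesday. For year 70: 70÷12 = 5 r 10, and 10÷4 = 2, so 5+10+2 = 17.
Wednesday + 17 ≡ Saturday — that's 2370's doomsday.
In June the doomsday date is Jun 6.
Jun 14 is 8 days after Jun 6; 8 mod 7 = 1, so Saturday + 1 = Sunday.

Sunday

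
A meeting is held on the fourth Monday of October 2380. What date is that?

October 1, 2380 is a Wednesday.
The first Monday is therefore October 6 (5 days later).
The fourth Monday is 6 + 3×7 = October 27.

October 27, 2380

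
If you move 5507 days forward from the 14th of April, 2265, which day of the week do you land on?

Wednesday

Apr 14, 2265 is a Friday.
5507 mod 7 = 5, so 5507 days after a Friday is Friday + 5 = Wednesday.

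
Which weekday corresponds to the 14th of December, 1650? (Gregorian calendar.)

Doomsday rule: the anchor day for the 1600s is Tuesday. For year 50: 50÷12 = 4 r 2, and 2÷4 = 0, so 4+2+0 = 6.
Tuesday + 6 ≡ Monday — that's 1650's doomsday.
In December the doomsday date is Dec 12.
Dec 14 is 2 days after Dec 12; 2 mod 7 = 2, so Monday + 2 = Wednesday.

Wednesday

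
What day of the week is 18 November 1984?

Doomsday rule: the anchor day for the 1900s is Wednesday. For year 84: 84÷12 = 7 r 0, and 0÷4 = 0, so 7+0+0 = 7.
Wednesday + 7 ≡ Wednesday — that's 1984's doomsday.
In November the doomsday date is Nov 7.
Nov 18 is 11 days after Nov 7; 11 mod 7 = 4, so Wednesday + 4 = Sunday.

Sunday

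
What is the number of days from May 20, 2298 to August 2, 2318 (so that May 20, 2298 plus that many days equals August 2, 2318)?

7378

May 20, 2298 → May 20, 2299: 365 days.
May 20, 2299 → May 20, 2300: 365 days.
May 20, 2300 → May 20, 2301: 365 days.
May 20, 2301 → May 20, 2302: 365 days.
May 20, 2302 → May 20, 2303: 365 days.
May 20, 2303 → May 20, 2304: 366 days (Feb 29, 2304 is in that span).
May 20, 2304 → May 20, 2305: 365 days.
May 20, 2305 → May 20, 2306: 365 days.
May 20, 2306 → May 20, 2307: 365 days.
May 20, 2307 → May 20, 2308: 366 days (Feb 29, 2308 is in that span).
May 20, 2308 → May 20, 2309: 365 days.
May 20, 2309 → May 20, 2310: 365 days.
May 20, 2310 → May 20, 2311: 365 days.
May 20, 2311 → May 20, 2312: 366 days (Feb 29, 2312 is in that span).
May 20, 2312 → May 20, 2313: 365 days.
May 20, 2313 → May 20, 2314: 365 days.
May 20, 2314 → May 20, 2315: 365 days.
May 20, 2315 → May 20, 2316: 366 days (Feb 29, 2316 is in that span).
May 20, 2316 → May 20, 2317: 365 days.
May 20, 2317 → May 20, 2318: 365 days.
May 20, 2318 → Jun 20, 2318: 31 days (May has 31).
Jun 20, 2318 → Jul 20, 2318: 30 days (June has 30).
Jul 20, 2318 → Aug 2, 2318: 13 days.
Total: 7378 days.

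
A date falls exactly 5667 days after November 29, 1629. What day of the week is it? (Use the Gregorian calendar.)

Monday

First find the weekday of Nov 29, 1629. Doomsday rule: the anchor day for the 1600s is Tuesday. For year 29: 29÷12 = 2 r 5, and 5÷4 = 1, so 2+5+1 = 8.
Tuesday + 8 ≡ Wednesday — that's 1629's doomsday.
In November the doomsday date is Nov 7.
Nov 29 is 22 days after Nov 7; 22 mod 7 = 1, so Wednesday + 1 = Thursday.
5667 mod 7 = 4, so 5667 days after a Thursday is Thursday + 4 = Monday.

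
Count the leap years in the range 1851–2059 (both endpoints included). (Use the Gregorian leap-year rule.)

51

Multiples of 4 in [1851,2059]: 52.
Of those, multiples of 100: 2 (not leap unless ÷400).
Multiples of 400: 1.
Leap years = 52 − 2 + 1 = 51.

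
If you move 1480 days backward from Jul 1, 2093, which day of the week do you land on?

Sunday

First find the weekday of Jul 1, 2093. Doomsday rule: the anchor day for the 2000s is Tuesday. For year 93: 93÷12 = 7 r 9, and 9÷4 = 2, so 7+9+2 = 18.
Tuesday + 18 ≡ Saturday — that's 2093's doomsday.
In July the doomsday date is Jul 11.
Jul 1 is 10 days before Jul 11; 10 mod 7 = 3, so Saturday − 3 = Wednesday.
1480 mod 7 = 3, so 1480 days before a Wednesday is Wednesday − 3 = Sunday.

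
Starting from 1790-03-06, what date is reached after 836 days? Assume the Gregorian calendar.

June 19, 1792

+365 (one year) → Mar 6, 1791 (471 left).
+366 (one year; includes Feb 29, 1792) → Mar 6, 1792 (105 left).
Mar has 31 days: +26 → Apr 1, 1792 (79 left).
Apr has 30 days: +30 → May 1, 1792 (49 left).
May has 31 days: +31 → Jun 1, 1792 (18 left).
+18 → Jun 19, 1792.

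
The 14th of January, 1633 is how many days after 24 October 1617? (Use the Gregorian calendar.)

5561

Oct 24, 1617 → Oct 24, 1618: 365 days.
Oct 24, 1618 → Oct 24, 1619: 365 days.
Oct 24, 1619 → Oct 24, 1620: 366 days (Feb 29, 1620 is in that span).
Oct 24, 1620 → Oct 24, 1621: 365 days.
Oct 24, 1621 → Oct 24, 1622: 365 days.
Oct 24, 1622 → Oct 24, 1623: 365 days.
Oct 24, 1623 → Oct 24, 1624: 366 days (Feb 29, 1624 is in that span).
Oct 24, 1624 → Oct 24, 1625: 365 days.
Oct 24, 1625 → Oct 24, 1626: 365 days.
Oct 24, 1626 → Oct 24, 1627: 365 days.
Oct 24, 1627 → Oct 24, 1628: 366 days (Feb 29, 1628 is in that span).
Oct 24, 1628 → Oct 24, 1629: 365 days.
Oct 24, 1629 → Oct 24, 1630: 365 days.
Oct 24, 1630 → Oct 24, 1631: 365 days.
Oct 24, 1631 → Oct 24, 1632: 366 days (Feb 29, 1632 is in that span).
Oct 24, 1632 → Nov 24, 1632: 31 days (October has 31).
Nov 24, 1632 → Dec 24, 1632: 30 days (November has 30).
Dec 24, 1632 → Jan 14, 1633: 21 days.
Total: 5561 days.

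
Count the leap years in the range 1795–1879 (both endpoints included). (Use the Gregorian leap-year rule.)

Multiples of 4 in [1795,1879]: 21.
Of those, multiples of 100: 1 (not leap unless ÷400).
Multiples of 400: 0.
Leap years = 21 − 1 + 0 = 20.

20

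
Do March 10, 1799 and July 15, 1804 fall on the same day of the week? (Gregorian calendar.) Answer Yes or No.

From Mar 10, 1799 to Jul 15, 1804 is 1953 days.
1953 mod 7 = 0, so they are the same weekday.
(Mar 10, 1799 is a Sunday; Jul 15, 1804 is a Sunday.)

Yes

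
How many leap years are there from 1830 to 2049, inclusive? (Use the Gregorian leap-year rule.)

Multiples of 4 in [1830,2049]: 55.
Of those, multiples of 100: 2 (not leap unless ÷400).
Multiples of 400: 1.
Leap years = 55 − 2 + 1 = 54.

54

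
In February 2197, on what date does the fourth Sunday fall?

February 26, 2197

February 1, 2197 is a Wednesday.
The first Sunday is therefore February 5 (4 days later).
The fourth Sunday is 5 + 3×7 = February 26.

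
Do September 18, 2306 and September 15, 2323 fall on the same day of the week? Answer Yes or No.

No

From Sep 18, 2306 to Sep 15, 2323 is 6206 days.
6206 mod 7 = 4, so they are different weekdays.
(Sep 18, 2306 is a Tuesday; Sep 15, 2323 is a Saturday.)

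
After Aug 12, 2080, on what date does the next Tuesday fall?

Aug 12, 2080 is a Monday.
From Monday to the next Tuesday is 1 day.
Aug 12, 2080 + 1 = Aug 13, 2080.

August 13, 2080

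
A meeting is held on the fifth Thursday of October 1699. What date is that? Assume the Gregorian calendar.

October 1, 1699 is a Thursday.
The first Thursday is therefore October 1 (same day).
The fifth Thursday is 1 + 4×7 = October 29.

October 29, 1699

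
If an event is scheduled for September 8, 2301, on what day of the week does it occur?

Sunday

Doomsday rule: the anchor day for the 2300s is Wednesday. For year 01: 1÷12 = 0 r 1, and 1÷4 = 0, so 0+1+0 = 1.
Wednesday + 1 ≡ Thursday — that's 2301's doomsday.
In September the doomsday date is Sep 5.
Sep 8 is 3 days after Sep 5; 3 mod 7 = 3, so Thursday + 3 = Sunday.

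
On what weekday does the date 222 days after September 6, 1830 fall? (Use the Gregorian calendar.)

First find the weekday of Sep 6, 1830. Doomsday rule: the anchor day for the 1800s is Friday. For year 30: 30÷12 = 2 r 6, and 6÷4 = 1, so 2+6+1 = 9.
Friday + 9 ≡ Sunday — that's 1830's doomsday.
In September the doomsday date is Sep 5.
Sep 6 is 1 day after Sep 5; 1 mod 7 = 1, so Sunday + 1 = Monday.
222 mod 7 = 5, so 222 days after a Monday is Monday + 5 = Saturday.

Saturday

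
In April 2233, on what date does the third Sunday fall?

April 1, 2233 is a Monday.
The first Sunday is therefore April 7 (6 days later).
The third Sunday is 7 + 2×7 = April 21.

April 21, 2233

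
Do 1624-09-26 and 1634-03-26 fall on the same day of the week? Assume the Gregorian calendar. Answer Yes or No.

No

From Sep 26, 1624 to Mar 26, 1634 is 3468 days.
3468 mod 7 = 3, so they are different weekdays.
(Sep 26, 1624 is a Thursday; Mar 26, 1634 is a Sunday.)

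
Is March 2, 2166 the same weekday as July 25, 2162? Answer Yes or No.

Yes

From Jul 25, 2162 to Mar 2, 2166 is 1316 days.
1316 mod 7 = 0, so they are the same weekday.
(Jul 25, 2162 is a Sunday; Mar 2, 2166 is a Sunday.)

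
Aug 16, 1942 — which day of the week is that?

Sunday

Doomsday rule: the anchor day for the 1900s is Wednesday. For year 42: 42÷12 = 3 r 6, and 6÷4 = 1, so 3+6+1 = 10.
Wednesday + 10 ≡ Saturday — that's 1942's doomsday.
In August the doomsday date is Aug 8.
Aug 16 is 8 days after Aug 8; 8 mod 7 = 1, so Saturday + 1 = Sunday.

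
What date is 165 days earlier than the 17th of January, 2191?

August 5, 2190

−17 → Dec 31, 2190 (end of Dec, 31 days; 148 left).
−31 → Nov 30, 2190 (end of Nov, 30 days; 117 left).
−30 → Oct 31, 2190 (end of Oct, 31 days; 87 left).
−31 → Sep 30, 2190 (end of Sep, 30 days; 56 left).
−30 → Aug 31, 2190 (end of Aug, 31 days; 26 left).
−26 → Aug 5, 2190.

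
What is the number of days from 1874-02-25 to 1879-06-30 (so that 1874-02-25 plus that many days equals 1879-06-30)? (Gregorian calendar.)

Feb 25, 1874 → Feb 25, 1875: 365 days.
Feb 25, 1875 → Feb 25, 1876: 365 days.
Feb 25, 1876 → Feb 25, 1877: 366 days (Feb 29, 1876 is in that span).
Feb 25, 1877 → Feb 25, 1878: 365 days.
Feb 25, 1878 → Feb 25, 1879: 365 days.
Feb 25, 1879 → Mar 25, 1879: 28 days (February has 28).
Mar 25, 1879 → Apr 25, 1879: 31 days (March has 31).
Apr 25, 1879 → May 25, 1879: 30 days (April has 30).
May 25, 1879 → Jun 25, 1879: 31 days (May has 31).
Jun 25, 1879 → Jun 30, 1879: 5 days.
Total: 1951 days.

1951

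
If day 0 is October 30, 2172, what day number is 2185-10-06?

Oct 30, 2172 → Oct 30, 2173: 365 days.
Oct 30, 2173 → Oct 30, 2174: 365 days.
Oct 30, 2174 → Oct 30, 2175: 365 days.
Oct 30, 2175 → Oct 30, 2176: 366 days (Feb 29, 2176 is in that span).
Oct 30, 2176 → Oct 30, 2177: 365 days.
Oct 30, 2177 → Oct 30, 2178: 365 days.
Oct 30, 2178 → Oct 30, 2179: 365 days.
Oct 30, 2179 → Oct 30, 2180: 366 days (Feb 29, 2180 is in that span).
Oct 30, 2180 → Oct 30, 2181: 365 days.
Oct 30, 2181 → Oct 30, 2182: 365 days.
Oct 30, 2182 → Oct 30, 2183: 365 days.
Oct 30, 2183 → Oct 30, 2184: 366 days (Feb 29, 2184 is in that span).
Oct 30, 2184 → Nov 30, 2184: 31 days (October has 31).
Nov 30, 2184 → Dec 30, 2184: 30 days (November has 30).
Dec 30, 2184 → Jan 30, 2185: 31 days (December has 31).
Jan 30, 2185 → Feb 28, 2185: 29 days (January has 31).
Feb 28, 2185 → Mar 28, 2185: 28 days (February has 28).
Mar 28, 2185 → Apr 28, 2185: 31 days (March has 31).
Apr 28, 2185 → May 28, 2185: 30 days (April has 30).
May 28, 2185 → Jun 28, 2185: 31 days (May has 31).
Jun 28, 2185 → Jul 28, 2185: 30 days (June has 30).
Jul 28, 2185 → Aug 28, 2185: 31 days (July has 31).
Aug 28, 2185 → Sep 28, 2185: 31 days (August has 31).
Sep 28, 2185 → Oct 6, 2185: 8 days.
Total: 4724 days.

4724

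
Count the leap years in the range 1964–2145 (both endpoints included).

Multiples of 4 in [1964,2145]: 46.
Of those, multiples of 100: 2 (not leap unless ÷400).
Multiples of 400: 1.
Leap years = 46 − 2 + 1 = 45.

45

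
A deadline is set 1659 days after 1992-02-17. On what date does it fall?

+366 (one year; includes Feb 29, 1992) → Feb 17, 1993 (1293 left).
+365 (one year) → Feb 17, 1994 (928 left).
+365 (one year) → Feb 17, 1995 (563 left).
+365 (one year) → Feb 17, 1996 (198 left).
Feb has 29 days: +13 → Mar 1, 1996 (185 left).
Mar has 31 days: +31 → Apr 1, 1996 (154 left).
Apr has 30 days: +30 → May 1, 1996 (124 left).
May has 31 days: +31 → Jun 1, 1996 (93 left).
Jun has 30 days: +30 → Jul 1, 1996 (63 left).
Jul has 31 days: +31 → Aug 1, 1996 (32 left).
Aug has 31 days: +31 → Sep 1, 1996 (1 left).
+1 → Sep 2, 1996.

September 2, 1996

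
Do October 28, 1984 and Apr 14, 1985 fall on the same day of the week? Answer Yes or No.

From Oct 28, 1984 to Apr 14, 1985 is 168 days.
168 mod 7 = 0, so they are the same weekday.
(Oct 28, 1984 is a Sunday; Apr 14, 1985 is a Sunday.)

Yes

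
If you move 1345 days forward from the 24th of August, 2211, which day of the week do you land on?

Sunday

Aug 24, 2211 is a Saturday.
1345 mod 7 = 1, so 1345 days after a Saturday is Saturday + 1 = Sunday.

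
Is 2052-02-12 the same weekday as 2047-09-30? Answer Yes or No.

From Sep 30, 2047 to Feb 12, 2052 is 1596 days.
1596 mod 7 = 0, so they are the same weekday.
(Sep 30, 2047 is a Monday; Feb 12, 2052 is a Monday.)

Yes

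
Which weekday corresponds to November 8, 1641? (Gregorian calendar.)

Friday

Doomsday rule: the anchor day for the 1600s is Tuesday. For year 41: 41÷12 = 3 r 5, and 5÷4 = 1, so 3+5+1 = 9.
Tuesday + 9 ≡ Thursday — that's 1641's doomsday.
In November the doomsday date is Nov 7.
Nov 8 is 1 day after Nov 7; 1 mod 7 = 1, so Thursday + 1 = Friday.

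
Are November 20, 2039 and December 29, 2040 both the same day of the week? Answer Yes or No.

From Nov 20, 2039 to Dec 29, 2040 is 405 days.
405 mod 7 = 6, so they are different weekdays.
(Nov 20, 2039 is a Sunday; Dec 29, 2040 is a Saturday.)

No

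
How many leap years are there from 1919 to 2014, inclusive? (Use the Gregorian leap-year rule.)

24

Multiples of 4 in [1919,2014]: 24.
Of those, multiples of 100: 1 (not leap unless ÷400).
Multiples of 400: 1.
Leap years = 24 − 1 + 1 = 24.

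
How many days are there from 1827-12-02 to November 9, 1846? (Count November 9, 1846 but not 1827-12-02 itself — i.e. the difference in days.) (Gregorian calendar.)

Dec 2, 1827 → Dec 2, 1828: 366 days (Feb 29, 1828 is in that span).
Dec 2, 1828 → Dec 2, 1829: 365 days.
Dec 2, 1829 → Dec 2, 1830: 365 days.
Dec 2, 1830 → Dec 2, 1831: 365 days.
Dec 2, 1831 → Dec 2, 1832: 366 days (Feb 29, 1832 is in that span).
Dec 2, 1832 → Dec 2, 1833: 365 days.
Dec 2, 1833 → Dec 2, 1834: 365 days.
Dec 2, 1834 → Dec 2, 1835: 365 days.
Dec 2, 1835 → Dec 2, 1836: 366 days (Feb 29, 1836 is in that span).
Dec 2, 1836 → Dec 2, 1837: 365 days.
Dec 2, 1837 → Dec 2, 1838: 365 days.
Dec 2, 1838 → Dec 2, 1839: 365 days.
Dec 2, 1839 → Dec 2, 1840: 366 days (Feb 29, 1840 is in that span).
Dec 2, 1840 → Dec 2, 1841: 365 days.
Dec 2, 1841 → Dec 2, 1842: 365 days.
Dec 2, 1842 → Dec 2, 1843: 365 days.
Dec 2, 1843 → Dec 2, 1844: 366 days (Feb 29, 1844 is in that span).
Dec 2, 1844 → Dec 2, 1845: 365 days.
Dec 2, 1845 → Jan 2, 1846: 31 days (December has 31).
Jan 2, 1846 → Feb 2, 1846: 31 days (January has 31).
Feb 2, 1846 → Mar 2, 1846: 28 days (February has 28).
Mar 2, 1846 → Apr 2, 1846: 31 days (March has 31).
Apr 2, 1846 → May 2, 1846: 30 days (April has 30).
May 2, 1846 → Jun 2, 1846: 31 days (May has 31).
Jun 2, 1846 → Jul 2, 1846: 30 days (June has 30).
Jul 2, 1846 → Aug 2, 1846: 31 days (July has 31).
Aug 2, 1846 → Sep 2, 1846: 31 days (August has 31).
Sep 2, 1846 → Oct 2, 1846: 30 days (September has 30).
Oct 2, 1846 → Nov 2, 1846: 31 days (October has 31).
Nov 2, 1846 → Nov 9, 1846: 7 days.
Total: 6917 days.

6917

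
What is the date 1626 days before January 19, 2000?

August 7, 1995

−365 (one year) → Jan 19, 1999 (1261 left).
−365 (one year) → Jan 19, 1998 (896 left).
−365 (one year) → Jan 19, 1997 (531 left).
−366 (one year; includes Feb 29, 1996) → Jan 19, 1996 (165 left).
−19 → Dec 31, 1995 (end of Dec, 31 days; 146 left).
−31 → Nov 30, 1995 (end of Nov, 30 days; 115 left).
−30 → Oct 31, 1995 (end of Oct, 31 days; 85 left).
−31 → Sep 30, 1995 (end of Sep, 30 days; 54 left).
−30 → Aug 31, 1995 (end of Aug, 31 days; 24 left).
−24 → Aug 7, 1995.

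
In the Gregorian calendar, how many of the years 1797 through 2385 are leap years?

142

Multiples of 4 in [1797,2385]: 147.
Of those, multiples of 100: 6 (not leap unless ÷400).
Multiples of 400: 1.
Leap years = 147 − 6 + 1 = 142.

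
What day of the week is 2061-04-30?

January 1, 2061 is a Saturday.
Jan 1, 2061 → Feb 1, 2061: 31 days (January has 31).
Feb 1, 2061 → Mar 1, 2061: 28 days (February has 28).
Mar 1, 2061 → Apr 1, 2061: 31 days (March has 31).
Apr 1, 2061 → Apr 30, 2061: 29 days.
Total: 119 days.
119 mod 7 = 0, so Saturday + 0 = Saturday.

Saturday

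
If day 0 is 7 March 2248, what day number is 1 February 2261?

4714

Mar 7, 2248 → Mar 7, 2249: 365 days.
Mar 7, 2249 → Mar 7, 2250: 365 days.
Mar 7, 2250 → Mar 7, 2251: 365 days.
Mar 7, 2251 → Mar 7, 2252: 366 days (Feb 29, 2252 is in that span).
Mar 7, 2252 → Mar 7, 2253: 365 days.
Mar 7, 2253 → Mar 7, 2254: 365 days.
Mar 7, 2254 → Mar 7, 2255: 365 days.
Mar 7, 2255 → Mar 7, 2256: 366 days (Feb 29, 2256 is in that span).
Mar 7, 2256 → Mar 7, 2257: 365 days.
Mar 7, 2257 → Mar 7, 2258: 365 days.
Mar 7, 2258 → Mar 7, 2259: 365 days.
Mar 7, 2259 → Mar 7, 2260: 366 days (Feb 29, 2260 is in that span).
Mar 7, 2260 → Apr 7, 2260: 31 days (March has 31).
Apr 7, 2260 → May 7, 2260: 30 days (April has 30).
May 7, 2260 → Jun 7, 2260: 31 days (May has 31).
Jun 7, 2260 → Jul 7, 2260: 30 days (June has 30).
Jul 7, 2260 → Aug 7, 2260: 31 days (July has 31).
Aug 7, 2260 → Sep 7, 2260: 31 days (August has 31).
Sep 7, 2260 → Oct 7, 2260: 30 days (September has 30).
Oct 7, 2260 → Nov 7, 2260: 31 days (October has 31).
Nov 7, 2260 → Dec 7, 2260: 30 days (November has 30).
Dec 7, 2260 → Jan 7, 2261: 31 days (December has 31).
Jan 7, 2261 → Feb 1, 2261: 25 days.
Total: 4714 days.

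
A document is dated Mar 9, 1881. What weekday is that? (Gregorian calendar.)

Wednesday

Doomsday rule: the anchor day for the 1800s is Friday. For year 81: 81÷12 = 6 r 9, and 9÷4 = 2, so 6+9+2 = 17.
Friday + 17 ≡ Monday — that's 1881's doomsday.
In March the doomsday date is Mar 14.
Mar 9 is 5 days before Mar 14; 5 mod 7 = 5, so Monday − 5 = Wednesday.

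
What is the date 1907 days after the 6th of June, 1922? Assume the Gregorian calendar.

August 26, 1927

+365 (one year) → Jun 6, 1923 (1542 left).
+366 (one year; includes Feb 29, 1924) → Jun 6, 1924 (1176 left).
+365 (one year) → Jun 6, 1925 (811 left).
+365 (one year) → Jun 6, 1926 (446 left).
+365 (one year) → Jun 6, 1927 (81 left).
Jun has 30 days: +25 → Jul 1, 1927 (56 left).
Jul has 31 days: +31 → Aug 1, 1927 (25 left).
+25 → Aug 26, 1927.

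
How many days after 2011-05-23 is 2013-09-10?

May 23, 2011 → May 23, 2012: 366 days (Feb 29, 2012 is in that span).
May 23, 2012 → May 23, 2013: 365 days.
May 23, 2013 → Jun 23, 2013: 31 days (May has 31).
Jun 23, 2013 → Jul 23, 2013: 30 days (June has 30).
Jul 23, 2013 → Aug 23, 2013: 31 days (July has 31).
Aug 23, 2013 → Sep 10, 2013: 18 days.
Total: 841 days.

841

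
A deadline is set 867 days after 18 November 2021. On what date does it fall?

April 3, 2024

+365 (one year) → Nov 18, 2022 (502 left).
+365 (one year) → Nov 18, 2023 (137 left).
Nov has 30 days: +13 → Dec 1, 2023 (124 left).
Dec has 31 days: +31 → Jan 1, 2024 (93 left).
Jan has 31 days: +31 → Feb 1, 2024 (62 left).
Feb has 29 days: +29 → Mar 1, 2024 (33 left).
Mar has 31 days: +31 → Apr 1, 2024 (2 left).
+2 → Apr 3, 2024.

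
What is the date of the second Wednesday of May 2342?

May 1, 2342 is a Friday.
The first Wednesday is therefore May 6 (5 days later).
The second Wednesday is 6 + 1×7 = May 13.

May 13, 2342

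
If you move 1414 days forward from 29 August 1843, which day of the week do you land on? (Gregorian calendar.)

Tuesday

Aug 29, 1843 is a Tuesday.
1414 mod 7 = 0, so 1414 days after a Tuesday is Tuesday + 0 = Tuesday.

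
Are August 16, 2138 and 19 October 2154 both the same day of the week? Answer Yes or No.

Yes

From Aug 16, 2138 to Oct 19, 2154 is 5908 days.
5908 mod 7 = 0, so they are the same weekday.
(Aug 16, 2138 is a Saturday; Oct 19, 2154 is a Saturday.)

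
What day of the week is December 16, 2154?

Monday

January 1, 2154 is a Tuesday.
Jan 1, 2154 → Feb 1, 2154: 31 days (January has 31).
Feb 1, 2154 → Mar 1, 2154: 28 days (February has 28).
Mar 1, 2154 → Apr 1, 2154: 31 days (March has 31).
Apr 1, 2154 → May 1, 2154: 30 days (April has 30).
May 1, 2154 → Jun 1, 2154: 31 days (May has 31).
Jun 1, 2154 → Jul 1, 2154: 30 days (June has 30).
Jul 1, 2154 → Aug 1, 2154: 31 days (July has 31).
Aug 1, 2154 → Sep 1, 2154: 31 days (August has 31).
Sep 1, 2154 → Oct 1, 2154: 30 days (September has 30).
Oct 1, 2154 → Nov 1, 2154: 31 days (October has 31).
Nov 1, 2154 → Dec 1, 2154: 30 days (November has 30).
Dec 1, 2154 → Dec 16, 2154: 15 days.
Total: 349 days.
349 mod 7 = 6, so Tuesday + 6 = Monday.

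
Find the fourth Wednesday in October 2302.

October 22, 2302

October 1, 2302 is a Wednesday.
The first Wednesday is therefore October 1 (same day).
The fourth Wednesday is 1 + 3×7 = October 22.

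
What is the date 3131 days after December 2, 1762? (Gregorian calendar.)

+365 (one year) → Dec 2, 1763 (2766 left).
+366 (one year; includes Feb 29, 1764) → Dec 2, 1764 (2400 left).
+365 (one year) → Dec 2, 1765 (2035 left).
+365 (one year) → Dec 2, 1766 (1670 left).
+365 (one year) → Dec 2, 1767 (1305 left).
+366 (one year; includes Feb 29, 1768) → Dec 2, 1768 (939 left).
+365 (one year) → Dec 2, 1769 (574 left).
+365 (one year) → Dec 2, 1770 (209 left).
Dec has 31 days: +30 → Jan 1, 1771 (179 left).
Jan has 31 days: +31 → Feb 1, 1771 (148 left).
Feb has 28 days: +28 → Mar 1, 1771 (120 left).
Mar has 31 days: +31 → Apr 1, 1771 (89 left).
Apr has 30 days: +30 → May 1, 1771 (59 left).
May has 31 days: +31 → Jun 1, 1771 (28 left).
+28 → Jun 29, 1771.

June 29, 1771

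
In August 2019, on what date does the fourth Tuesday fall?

August 1, 2019 is a Thursday.
The first Tuesday is therefore August 6 (5 days later).
The fourth Tuesday is 6 + 3×7 = August 27.

August 27, 2019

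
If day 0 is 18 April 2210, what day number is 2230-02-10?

7238

Apr 18, 2210 → Apr 18, 2211: 365 days.
Apr 18, 2211 → Apr 18, 2212: 366 days (Feb 29, 2212 is in that span).
Apr 18, 2212 → Apr 18, 2213: 365 days.
Apr 18, 2213 → Apr 18, 2214: 365 days.
Apr 18, 2214 → Apr 18, 2215: 365 days.
Apr 18, 2215 → Apr 18, 2216: 366 days (Feb 29, 2216 is in that span).
Apr 18, 2216 → Apr 18, 2217: 365 days.
Apr 18, 2217 → Apr 18, 2218: 365 days.
Apr 18, 2218 → Apr 18, 2219: 365 days.
Apr 18, 2219 → Apr 18, 2220: 366 days (Feb 29, 2220 is in that span).
Apr 18, 2220 → Apr 18, 2221: 365 days.
Apr 18, 2221 → Apr 18, 2222: 365 days.
Apr 18, 2222 → Apr 18, 2223: 365 days.
Apr 18, 2223 → Apr 18, 2224: 366 days (Feb 29, 2224 is in that span).
Apr 18, 2224 → Apr 18, 2225: 365 days.
Apr 18, 2225 → Apr 18, 2226: 365 days.
Apr 18, 2226 → Apr 18, 2227: 365 days.
Apr 18, 2227 → Apr 18, 2228: 366 days (Feb 29, 2228 is in that span).
Apr 18, 2228 → Apr 18, 2229: 365 days.
Apr 18, 2229 → May 18, 2229: 30 days (April has 30).
May 18, 2229 → Jun 18, 2229: 31 days (May has 31).
Jun 18, 2229 → Jul 18, 2229: 30 days (June has 30).
Jul 18, 2229 → Aug 18, 2229: 31 days (July has 31).
Aug 18, 2229 → Sep 18, 2229: 31 days (August has 31).
Sep 18, 2229 → Oct 18, 2229: 30 days (September has 30).
Oct 18, 2229 → Nov 18, 2229: 31 days (October has 31).
Nov 18, 2229 → Dec 18, 2229: 30 days (November has 30).
Dec 18, 2229 → Jan 18, 2230: 31 days (December has 31).
Jan 18, 2230 → Feb 10, 2230: 23 days.
Total: 7238 days.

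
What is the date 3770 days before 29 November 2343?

August 3, 2333

−365 (one year) → Nov 29, 2342 (3405 left).
−365 (one year) → Nov 29, 2341 (3040 left).
−365 (one year) → Nov 29, 2340 (2675 left).
−366 (one year; includes Feb 29, 2340) → Nov 29, 2339 (2309 left).
−365 (one year) → Nov 29, 2338 (1944 left).
−365 (one year) → Nov 29, 2337 (1579 left).
−365 (one year) → Nov 29, 2336 (1214 left).
−366 (one year; includes Feb 29, 2336) → Nov 29, 2335 (848 left).
−365 (one year) → Nov 29, 2334 (483 left).
−365 (one year) → Nov 29, 2333 (118 left).
−29 → Oct 31, 2333 (end of Oct, 31 days; 89 left).
−31 → Sep 30, 2333 (end of Sep, 30 days; 58 left).
−30 → Aug 31, 2333 (end of Aug, 31 days; 28 left).
−28 → Aug 3, 2333.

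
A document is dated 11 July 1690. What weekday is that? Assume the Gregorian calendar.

Doomsday rule: the anchor day for the 1600s is Tuesday. For year 90: 90÷12 = 7 r 6, and 6÷4 = 1, so 7+6+1 = 14.
Tuesday + 14 ≡ Tuesday — that's 1690's doomsday.
In July the doomsday date is Jul 11.
Jul 11 is the doomsday itself: Tuesday.

Tuesday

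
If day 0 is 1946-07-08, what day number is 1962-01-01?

Jul 8, 1946 → Jul 8, 1947: 365 days.
Jul 8, 1947 → Jul 8, 1948: 366 days (Feb 29, 1948 is in that span).
Jul 8, 1948 → Jul 8, 1949: 365 days.
Jul 8, 1949 → Jul 8, 1950: 365 days.
Jul 8, 1950 → Jul 8, 1951: 365 days.
Jul 8, 1951 → Jul 8, 1952: 366 days (Feb 29, 1952 is in that span).
Jul 8, 1952 → Jul 8, 1953: 365 days.
Jul 8, 1953 → Jul 8, 1954: 365 days.
Jul 8, 1954 → Jul 8, 1955: 365 days.
Jul 8, 1955 → Jul 8, 1956: 366 days (Feb 29, 1956 is in that span).
Jul 8, 1956 → Jul 8, 1957: 365 days.
Jul 8, 1957 → Jul 8, 1958: 365 days.
Jul 8, 1958 → Jul 8, 1959: 365 days.
Jul 8, 1959 → Jul 8, 1960: 366 days (Feb 29, 1960 is in that span).
Jul 8, 1960 → Jul 8, 1961: 365 days.
Jul 8, 1961 → Aug 8, 1961: 31 days (July has 31).
Aug 8, 1961 → Sep 8, 1961: 31 days (August has 31).
Sep 8, 1961 → Oct 8, 1961: 30 days (September has 30).
Oct 8, 1961 → Nov 8, 1961: 31 days (October has 31).
Nov 8, 1961 → Dec 8, 1961: 30 days (November has 30).
Dec 8, 1961 → Jan 1, 1962: 24 days.
Total: 5656 days.

5656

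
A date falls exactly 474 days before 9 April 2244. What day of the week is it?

Apr 9, 2244 is a Tuesday.
474 mod 7 = 5, so 474 days before a Tuesday is Tuesday − 5 = Thursday.

Thursday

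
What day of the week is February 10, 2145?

Wednesday

Doomsday rule: the anchor day for the 2100s is Sunday. For year 45: 45÷12 = 3 r 9, and 9÷4 = 2, so 3+9+2 = 14.
Sunday + 14 ≡ Sunday — that's 2145's doomsday.
In February the doomsday date is Feb 28 (2145 is not a leap year).
Feb 10 is 18 days before Feb 28; 18 mod 7 = 4, so Sunday − 4 = Wednesday.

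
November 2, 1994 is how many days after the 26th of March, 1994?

Mar 26, 1994 → Apr 26, 1994: 31 days (March has 31).
Apr 26, 1994 → May 26, 1994: 30 days (April has 30).
May 26, 1994 → Jun 26, 1994: 31 days (May has 31).
Jun 26, 1994 → Jul 26, 1994: 30 days (June has 30).
Jul 26, 1994 → Aug 26, 1994: 31 days (July has 31).
Aug 26, 1994 → Sep 26, 1994: 31 days (August has 31).
Sep 26, 1994 → Oct 26, 1994: 30 days (September has 30).
Oct 26, 1994 → Nov 2, 1994: 7 days.
Total: 221 days.

221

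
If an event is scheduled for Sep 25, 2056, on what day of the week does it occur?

January 1, 2056 is a Saturday.
Jan 1, 2056 → Feb 1, 2056: 31 days (January has 31).
Feb 1, 2056 → Mar 1, 2056: 29 days (February has 29).
Mar 1, 2056 → Apr 1, 2056: 31 days (March has 31).
Apr 1, 2056 → May 1, 2056: 30 days (April has 30).
May 1, 2056 → Jun 1, 2056: 31 days (May has 31).
Jun 1, 2056 → Jul 1, 2056: 30 days (June has 30).
Jul 1, 2056 → Aug 1, 2056: 31 days (July has 31).
Aug 1, 2056 → Sep 1, 2056: 31 days (August has 31).
Sep 1, 2056 → Sep 25, 2056: 24 days.
Total: 268 days.
268 mod 7 = 2, so Saturday + 2 = Monday.

Monday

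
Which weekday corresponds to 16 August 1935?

Doomsday rule: the anchor day for the 1900s is Wednesday. For year 35: 35÷12 = 2 r 11, and 11÷4 = 2, so 2+11+2 = 15.
Wednesday + 15 ≡ Thursday — that's 1935's doomsday.
In August the doomsday date is Aug 8.
Aug 16 is 8 days after Aug 8; 8 mod 7 = 1, so Thursday + 1 = Friday.

Friday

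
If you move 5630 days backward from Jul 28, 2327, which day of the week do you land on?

Tuesday

First find the weekday of Jul 28, 2327. Doomsday rule: the anchor day for the 2300s is Wednesday. For year 27: 27÷12 = 2 r 3, and 3÷4 = 0, so 2+3+0 = 5.
Wednesday + 5 ≡ Monday — that's 2327's doomsday.
In July the doomsday date is Jul 11.
Jul 28 is 17 days after Jul 11; 17 mod 7 = 3, so Monday + 3 = Thursday.
5630 mod 7 = 2, so 5630 days before a Thursday is Thursday − 2 = Tuesday.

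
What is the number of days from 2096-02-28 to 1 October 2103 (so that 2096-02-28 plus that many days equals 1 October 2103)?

Feb 28, 2096 → Feb 28, 2097: 366 days (Feb 29, 2096 is in that span).
Feb 28, 2097 → Feb 28, 2098: 365 days.
Feb 28, 2098 → Feb 28, 2099: 365 days.
Feb 28, 2099 → Feb 28, 2100: 365 days.
Feb 28, 2100 → Feb 28, 2101: 365 days.
Feb 28, 2101 → Feb 28, 2102: 365 days.
Feb 28, 2102 → Feb 28, 2103: 365 days.
Feb 28, 2103 → Mar 28, 2103: 28 days (February has 28).
Mar 28, 2103 → Apr 28, 2103: 31 days (March has 31).
Apr 28, 2103 → May 28, 2103: 30 days (April has 30).
May 28, 2103 → Jun 28, 2103: 31 days (May has 31).
Jun 28, 2103 → Jul 28, 2103: 30 days (June has 30).
Jul 28, 2103 → Aug 28, 2103: 31 days (July has 31).
Aug 28, 2103 → Sep 28, 2103: 31 days (August has 31).
Sep 28, 2103 → Oct 1, 2103: 3 days.
Total: 2771 days.

2771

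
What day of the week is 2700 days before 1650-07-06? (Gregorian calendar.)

Jul 6, 1650 is a Wednesday.
2700 mod 7 = 5, so 2700 days before a Wednesday is Wednesday − 5 = Friday.

Friday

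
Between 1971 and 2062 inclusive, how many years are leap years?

23

Multiples of 4 in [1971,2062]: 23.
Of those, multiples of 100: 1 (not leap unless ÷400).
Multiples of 400: 1.
Leap years = 23 − 1 + 1 = 23.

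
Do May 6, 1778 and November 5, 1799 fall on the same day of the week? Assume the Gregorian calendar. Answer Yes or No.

No

From May 6, 1778 to Nov 5, 1799 is 7853 days.
7853 mod 7 = 6, so they are different weekdays.
(May 6, 1778 is a Wednesday; Nov 5, 1799 is a Tuesday.)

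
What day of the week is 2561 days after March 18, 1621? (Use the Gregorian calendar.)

First find the weekday of Mar 18, 1621. Doomsday rule: the anchor day for the 1600s is Tuesday. For year 21: 21÷12 = 1 r 9, and 9÷4 = 2, so 1+9+2 = 12.
Tuesday + 12 ≡ Sunday — that's 1621's doomsday.
In March the doomsday date is Mar 14.
Mar 18 is 4 days after Mar 14; 4 mod 7 = 4, so Sunday + 4 = Thursday.
2561 mod 7 = 6, so 2561 days after a Thursday is Thursday + 6 = Wednesday.

Wednesday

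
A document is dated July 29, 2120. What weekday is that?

Doomsday rule: the anchor day for the 2100s is Sunday. For year 20: 20÷12 = 1 r 8, and 8÷4 = 2, so 1+8+2 = 11.
Sunday + 11 ≡ Thursday — that's 2120's doomsday.
In July the doomsday date is Jul 11.
Jul 29 is 18 days after Jul 11; 18 mod 7 = 4, so Thursday + 4 = Monday.

Monday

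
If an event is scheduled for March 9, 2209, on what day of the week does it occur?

Doomsday rule: the anchor day for the 2200s is Friday. For year 09: 9÷12 = 0 r 9, and 9÷4 = 2, so 0+9+2 = 11.
Friday + 11 ≡ Tuesday — that's 2209's doomsday.
In March the doomsday date is Mar 14.
Mar 9 is 5 days before Mar 14; 5 mod 7 = 5, so Tuesday − 5 = Thursday.

Thursday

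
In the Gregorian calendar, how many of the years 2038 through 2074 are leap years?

9

Multiples of 4 in [2038,2074]: 9.
Of those, multiples of 100: 0 (not leap unless ÷400).
Multiples of 400: 0.
Leap years = 9 − 0 + 0 = 9.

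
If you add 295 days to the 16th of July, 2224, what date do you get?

Jul has 31 days: +16 → Aug 1, 2224 (279 left).
Aug has 31 days: +31 → Sep 1, 2224 (248 left).
Sep has 30 days: +30 → Oct 1, 2224 (218 left).
Oct has 31 days: +31 → Nov 1, 2224 (187 left).
Nov has 30 days: +30 → Dec 1, 2224 (157 left).
Dec has 31 days: +31 → Jan 1, 2225 (126 left).
Jan has 31 days: +31 → Feb 1, 2225 (95 left).
Feb has 28 days: +28 → Mar 1, 2225 (67 left).
Mar has 31 days: +31 → Apr 1, 2225 (36 left).
Apr has 30 days: +30 → May 1, 2225 (6 left).
+6 → May 7, 2225.

May 7, 2225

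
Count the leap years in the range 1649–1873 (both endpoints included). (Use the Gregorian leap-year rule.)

Multiples of 4 in [1649,1873]: 56.
Of those, multiples of 100: 2 (not leap unless ÷400).
Multiples of 400: 0.
Leap years = 56 − 2 + 0 = 54.

54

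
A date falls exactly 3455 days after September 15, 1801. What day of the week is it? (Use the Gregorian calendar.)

Saturday

Sep 15, 1801 is a Tuesday.
3455 mod 7 = 4, so 3455 days after a Tuesday is Tuesday + 4 = Saturday.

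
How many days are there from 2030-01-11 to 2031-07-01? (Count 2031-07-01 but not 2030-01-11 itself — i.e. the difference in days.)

536

Jan 11, 2030 → Jan 11, 2031: 365 days.
Jan 11, 2031 → Feb 11, 2031: 31 days (January has 31).
Feb 11, 2031 → Mar 11, 2031: 28 days (February has 28).
Mar 11, 2031 → Apr 11, 2031: 31 days (March has 31).
Apr 11, 2031 → May 11, 2031: 30 days (April has 30).
May 11, 2031 → Jun 11, 2031: 31 days (May has 31).
Jun 11, 2031 → Jul 1, 2031: 20 days.
Total: 536 days.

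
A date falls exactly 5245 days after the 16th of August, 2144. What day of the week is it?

Aug 16, 2144 is a Sunday.
5245 mod 7 = 2, so 5245 days after a Sunday is Sunday + 2 = Tuesday.

Tuesday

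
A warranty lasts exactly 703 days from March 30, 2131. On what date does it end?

+366 (one year; includes Feb 29, 2132) → Mar 30, 2132 (337 left).
Mar has 31 days: +2 → Apr 1, 2132 (335 left).
Apr has 30 days: +30 → May 1, 2132 (305 left).
May has 31 days: +31 → Jun 1, 2132 (274 left).
Jun has 30 days: +30 → Jul 1, 2132 (244 left).
Jul has 31 days: +31 → Aug 1, 2132 (213 left).
Aug has 31 days: +31 → Sep 1, 2132 (182 left).
Sep has 30 days: +30 → Oct 1, 2132 (152 left).
Oct has 31 days: +31 → Nov 1, 2132 (121 left).
Nov has 30 days: +30 → Dec 1, 2132 (91 left).
Dec has 31 days: +31 → Jan 1, 2133 (60 left).
Jan has 31 days: +31 → Feb 1, 2133 (29 left).
Feb has 28 days: +28 → Mar 1, 2133 (1 left).
+1 → Mar 2, 2133.

March 2, 2133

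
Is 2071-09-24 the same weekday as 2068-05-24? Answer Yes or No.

From May 24, 2068 to Sep 24, 2071 is 1218 days.
1218 mod 7 = 0, so they are the same weekday.
(May 24, 2068 is a Thursday; Sep 24, 2071 is a Thursday.)

Yes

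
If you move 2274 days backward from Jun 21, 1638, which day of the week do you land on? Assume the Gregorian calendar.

First find the weekday of Jun 21, 1638. Doomsday rule: the anchor day for the 1600s is Tuesday. For year 38: 38÷12 = 3 r 2, and 2÷4 = 0, so 3+2+0 = 5.
Tuesday + 5 ≡ Sunday — that's 1638's doomsday.
In June the doomsday date is Jun 6.
Jun 21 is 15 days after Jun 6; 15 mod 7 = 1, so Sunday + 1 = Monday.
2274 mod 7 = 6, so 2274 days before a Monday is Monday − 6 = Tuesday.

Tuesday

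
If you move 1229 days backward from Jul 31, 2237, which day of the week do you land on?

Thursday

First find the weekday of Jul 31, 2237. Doomsday rule: the anchor day for the 2200s is Friday. For year 37: 37÷12 = 3 r 1, and 1÷4 = 0, so 3+1+0 = 4.
Friday + 4 ≡ Tuesday — that's 2237's doomsday.
In July the doomsday date is Jul 11.
Jul 31 is 20 days after Jul 11; 20 mod 7 = 6, so Tuesday + 6 = Monday.
1229 mod 7 = 4, so 1229 days before a Monday is Monday − 4 = Thursday.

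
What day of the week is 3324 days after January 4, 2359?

Jan 4, 2359 is a Sunday.
3324 mod 7 = 6, so 3324 days after a Sunday is Sunday + 6 = Saturday.

Saturday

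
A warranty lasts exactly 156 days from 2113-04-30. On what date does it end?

October 3, 2113

Apr has 30 days: +1 → May 1, 2113 (155 left).
May has 31 days: +31 → Jun 1, 2113 (124 left).
Jun has 30 days: +30 → Jul 1, 2113 (94 left).
Jul has 31 days: +31 → Aug 1, 2113 (63 left).
Aug has 31 days: +31 → Sep 1, 2113 (32 left).
Sep has 30 days: +30 → Oct 1, 2113 (2 left).
+2 → Oct 3, 2113.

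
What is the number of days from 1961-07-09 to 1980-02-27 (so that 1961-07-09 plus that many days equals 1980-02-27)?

6807

Jul 9, 1961 → Jul 9, 1962: 365 days.
Jul 9, 1962 → Jul 9, 1963: 365 days.
Jul 9, 1963 → Jul 9, 1964: 366 days (Feb 29, 1964 is in that span).
Jul 9, 1964 → Jul 9, 1965: 365 days.
Jul 9, 1965 → Jul 9, 1966: 365 days.
Jul 9, 1966 → Jul 9, 1967: 365 days.
Jul 9, 1967 → Jul 9, 1968: 366 days (Feb 29, 1968 is in that span).
Jul 9, 1968 → Jul 9, 1969: 365 days.
Jul 9, 1969 → Jul 9, 1970: 365 days.
Jul 9, 1970 → Jul 9, 1971: 365 days.
Jul 9, 1971 → Jul 9, 1972: 366 days (Feb 29, 1972 is in that span).
Jul 9, 1972 → Jul 9, 1973: 365 days.
Jul 9, 1973 → Jul 9, 1974: 365 days.
Jul 9, 1974 → Jul 9, 1975: 365 days.
Jul 9, 1975 → Jul 9, 1976: 366 days (Feb 29, 1976 is in that span).
Jul 9, 1976 → Jul 9, 1977: 365 days.
Jul 9, 1977 → Jul 9, 1978: 365 days.
Jul 9, 1978 → Jul 9, 1979: 365 days.
Jul 9, 1979 → Aug 9, 1979: 31 days (July has 31).
Aug 9, 1979 → Sep 9, 1979: 31 days (August has 31).
Sep 9, 1979 → Oct 9, 1979: 30 days (September has 30).
Oct 9, 1979 → Nov 9, 1979: 31 days (October has 31).
Nov 9, 1979 → Dec 9, 1979: 30 days (November has 30).
Dec 9, 1979 → Jan 9, 1980: 31 days (December has 31).
Jan 9, 1980 → Feb 9, 1980: 31 days (January has 31).
Feb 9, 1980 → Feb 27, 1980: 18 days.
Total: 6807 days.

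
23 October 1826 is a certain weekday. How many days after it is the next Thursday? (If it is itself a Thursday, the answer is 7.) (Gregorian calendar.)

3

Oct 23, 1826 is a Monday.
From Monday to the next Thursday is 3 days.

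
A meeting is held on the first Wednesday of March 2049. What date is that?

March 1, 2049 is a Monday.
The first Wednesday is therefore March 3 (2 days later).

March 3, 2049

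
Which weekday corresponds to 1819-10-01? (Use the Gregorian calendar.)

Friday

Doomsday rule: the anchor day for the 1800s is Friday. For year 19: 19÷12 = 1 r 7, and 7÷4 = 1, so 1+7+1 = 9.
Friday + 9 ≡ Sunday — that's 1819's doomsday.
In October the doomsday date is Oct 10.
Oct 1 is 9 days before Oct 10; 9 mod 7 = 2, so Sunday − 2 = Friday.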